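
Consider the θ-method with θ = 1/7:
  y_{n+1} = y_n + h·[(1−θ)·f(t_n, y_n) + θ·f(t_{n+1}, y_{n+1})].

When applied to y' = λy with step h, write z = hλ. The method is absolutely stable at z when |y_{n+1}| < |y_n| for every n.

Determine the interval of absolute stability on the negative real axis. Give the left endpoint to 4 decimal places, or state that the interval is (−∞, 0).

Test eqn y'=λy, z=hλ:
  y_{n+1} = y_n + z·[6/7·y_n + 1/7·y_{n+1}] ⇒ (1 − 1/7z)y_{n+1} = (1 + 6/7z)y_n
  ⇒ R(z) = (1 + 6/7z)/(1 − 1/7z).

Need |R(x)|<1, x<0.
x=-1.35: |R|=0.1317
R=−1: 1+6/7x = −1+1/7x ⇒ -5/7x=2 ⇒ x=2/(-5/7)=-2.8000
Confirm numerically:
  x=-2.749: |R|=0.97384 <1
  x=-2.529: |R|=0.85780 <1
  x=-2.171: |R|=0.65707 <1
  x=-3.226: |R|=1.20829 >1
  x=-2.930: |R|=1.06546 >1
Stable set (-2.8000, 0).

(-2.8000, 0).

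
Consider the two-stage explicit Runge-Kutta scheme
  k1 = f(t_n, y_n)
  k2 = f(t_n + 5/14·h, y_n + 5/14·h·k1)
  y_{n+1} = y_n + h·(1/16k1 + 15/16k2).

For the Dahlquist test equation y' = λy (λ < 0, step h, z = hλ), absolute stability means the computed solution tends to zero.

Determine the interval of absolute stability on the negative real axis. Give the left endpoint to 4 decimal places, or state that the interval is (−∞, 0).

With y'=λy (z=hλ):
  k1=λy_n ⇒ h·k1=z·y_n;  k2=λ(1+5/14z)y_n ⇒ h·k2=z(1+5/14z)y_n
  y_{n+1}/y_n = 1 + 1/16z + 15/16z(1+5/14z) = 1 + z + 75/224z²
  so R(z) = 1 + z + 75/224z².

Find x<0 with |R(x)|<1.
x=-1.64: |R|=0.2605
R=1: x+75/224x²=0 ⇒ x=−224/75=-2.9867; min R=1−1/(4·75/224)=0.2533>−1
Confirm numerically:
  x=-2.048: |R|=0.35634 <1
  x=-1.544: |R|=0.25419 <1
  x=-1.229: |R|=0.27673 <1
  x=-3.387: |R|=1.45399 >1
  x=-3.165: |R|=1.18898 >1
So |R|<1 on (-2.9867, 0).

(-2.9867, 0).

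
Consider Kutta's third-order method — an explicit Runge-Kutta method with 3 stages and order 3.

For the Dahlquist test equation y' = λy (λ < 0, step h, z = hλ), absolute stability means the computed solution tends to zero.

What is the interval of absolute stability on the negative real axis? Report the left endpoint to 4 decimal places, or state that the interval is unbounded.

Set f=λy, z=hλ:
  order 3, 3-stage ⇒ R(z)=1+z+z^2/2+z^3/6
  (e.g. R(-0.9)=0.38350, |R|=0.38350)

Boundary: |R(x)|=1, x<0.
x=-0.9: |R|=0.3835
|R(-2.28)|=0.6562 |R(-2.27)|=0.6431 |R(-0.83)|=0.4192
Bisect:
  x_lo=-3.0935 |R|=2.2427  x_hi=-0.1763 |R|=0.8383
  mid=-1.63492 |R|=0.02678 →hi
  mid=-2.36422 |R|=0.77193 →hi
  mid=-2.72887 |R|=1.39236 →lo
  mid=-2.54654 |R|=1.05644 →lo
  mid=-2.45538 |R|=0.90814 →hi
  mid=-2.50096 |R|=0.98073 →hi
  mid=-2.52375 |R|=1.01819 →lo
  mid=-2.51236 |R|=0.99936 →hi
  mid=-2.51806 |R|=1.00875 →lo
  ...
  [-2.51289,-2.51271] ⇒ x*=-2.5127
Stable set (-2.5127, 0).

(-2.5127, 0).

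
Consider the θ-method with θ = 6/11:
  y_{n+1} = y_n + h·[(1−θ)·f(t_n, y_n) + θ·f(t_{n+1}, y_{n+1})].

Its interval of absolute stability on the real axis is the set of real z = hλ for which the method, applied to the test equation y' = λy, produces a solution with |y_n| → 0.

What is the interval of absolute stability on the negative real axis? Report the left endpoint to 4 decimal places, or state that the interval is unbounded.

(−∞, 0) — no finite endpoint.

Set f=λy, z=hλ:
  y_{n+1} = y_n + z·[5/11·y_n + 6/11·y_{n+1}] ⇒ (1 − 6/11z)y_{n+1} = (1 + 5/11z)y_n
  Hence R(z) = (1 + 5/11z)/(1 − 6/11z).

Boundary: |R(x)|=1, x<0.
x=-0.81: |R|=0.4382
x=-2: |R|=0.0435
x=-10: |R|=0.5493
x=-100: |R|=0.8003
θ=6/11≥1/2 ⇒ |1+5/11x|<|1−6/11x| ∀x<0 ⇒ unbounded interval.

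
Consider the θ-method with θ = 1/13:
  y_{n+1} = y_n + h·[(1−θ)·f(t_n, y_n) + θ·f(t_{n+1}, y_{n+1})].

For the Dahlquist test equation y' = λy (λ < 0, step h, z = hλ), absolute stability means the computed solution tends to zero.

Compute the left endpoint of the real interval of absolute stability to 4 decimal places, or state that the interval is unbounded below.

z* = -2.3636.

Set f=λy, z=hλ:
  y_{n+1} = y_n + z·[12/13·y_n + 1/13·y_{n+1}] ⇒ (1 − 1/13z)y_{n+1} = (1 + 12/13z)y_n
  Hence R(z) = (1 + 12/13z)/(1 − 1/13z).

Solve |R(x)|<1 on ℝ⁻.
x=-0.66: |R|=0.3719
R=−1: 1+12/13x = −1+1/13x ⇒ -11/13x=2 ⇒ x=2/(-11/13)=-2.3636
Confirm numerically:
  x=-1.487: |R|=0.33437 <1
  x=-1.371: |R|=0.24021 <1
  x=-1.095: |R|=0.00993 <1
  x=-2.929: |R|=1.39042 >1
  x=-2.722: |R|=1.25073 >1
  x=-2.474: |R|=1.07845 >1
So |R|<1 on (-2.3636, 0).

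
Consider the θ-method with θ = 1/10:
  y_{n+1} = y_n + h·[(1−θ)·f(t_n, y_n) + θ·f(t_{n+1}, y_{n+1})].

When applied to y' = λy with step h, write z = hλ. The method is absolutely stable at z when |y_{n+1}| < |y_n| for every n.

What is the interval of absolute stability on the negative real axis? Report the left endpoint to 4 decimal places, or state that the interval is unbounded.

z∈(-2.5000,0).

With y'=λy (z=hλ):
  y_{n+1} = y_n + z·[9/10·y_n + 1/10·y_{n+1}] ⇒ (1 − 1/10z)y_{n+1} = (1 + 9/10z)y_n
  so R(z) = (1 + 9/10z)/(1 − 1/10z).

Find x<0 with |R(x)|<1.
x=-1.32: |R|=0.1661
R=−1: 1+9/10x = −1+1/10x ⇒ -4/5x=2 ⇒ x=2/(-4/5)=-2.5000
Confirm numerically:
  x=-1.829: |R|=0.54620 <1
  x=-1.502: |R|=0.30586 <1
  x=-1.277: |R|=0.13239 <1
  x=-3.014: |R|=1.31597 >1
  x=-2.744: |R|=1.15317 >1
Interval (-2.5000, 0).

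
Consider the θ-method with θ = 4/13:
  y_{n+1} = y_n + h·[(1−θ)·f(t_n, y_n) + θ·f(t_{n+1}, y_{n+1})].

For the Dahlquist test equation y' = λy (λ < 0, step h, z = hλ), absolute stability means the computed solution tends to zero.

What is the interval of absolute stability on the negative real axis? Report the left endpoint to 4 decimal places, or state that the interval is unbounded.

With y'=λy (z=hλ):
  y_{n+1} = y_n + z·[9/13·y_n + 4/13·y_{n+1}] ⇒ (1 − 4/13z)y_{n+1} = (1 + 9/13z)y_n
  so R(z) = (1 + 9/13z)/(1 − 4/13z).

Boundary: |R(x)|=1, x<0.
x=-1.19: |R|=0.1289
R=−1: 1+9/13x = −1+4/13x ⇒ -5/13x=2 ⇒ x=2/(-5/13)=-5.2000
Confirm numerically:
  x=-3.763: |R|=0.74387 <1
  x=-3.502: |R|=0.68565 <1
  x=-3.417: |R|=0.66570 <1
  x=-2.567: |R|=0.43420 <1
  x=-5.741: |R|=1.07521 >1
  x=-5.631: |R|=1.06066 >1
  x=-5.439: |R|=1.03438 >1
Stable set (-5.2000, 0).

z∈(-5.2000,0).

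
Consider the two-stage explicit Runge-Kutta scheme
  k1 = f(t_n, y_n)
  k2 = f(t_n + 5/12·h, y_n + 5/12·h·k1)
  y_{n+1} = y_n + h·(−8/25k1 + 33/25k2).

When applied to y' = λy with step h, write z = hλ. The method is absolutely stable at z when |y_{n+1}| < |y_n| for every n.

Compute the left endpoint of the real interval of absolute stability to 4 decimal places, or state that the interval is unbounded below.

left endpoint -1.8182.

Set f=λy, z=hλ:
  k1=λy_n ⇒ h·k1=z·y_n;  k2=λ(1+5/12z)y_n ⇒ h·k2=z(1+5/12z)y_n
  y_{n+1}/y_n = 1 − 8/25z + 33/25z(1+5/12z) = 1 + z + 11/20z²
  ⇒ R(z) = 1 + z + 11/20z².

Solve |R(x)|<1 on ℝ⁻.
x=-0.82: |R|=0.5498
R=1: x+11/20x²=0 ⇒ x=−20/11=-1.8182; min R=1−1/(4·11/20)=0.5455>−1
Confirm numerically:
  x=-1.733: |R|=0.91881 <1
  x=-1.492: |R|=0.73234 <1
  x=-1.242: |R|=0.60641 <1
  x=-1.151: |R|=0.57764 <1
  x=-2.209: |R|=1.47482 >1
  x=-1.918: |R|=1.10530 >1
  x=-1.917: |R|=1.10419 >1
Stable set (-1.8182, 0).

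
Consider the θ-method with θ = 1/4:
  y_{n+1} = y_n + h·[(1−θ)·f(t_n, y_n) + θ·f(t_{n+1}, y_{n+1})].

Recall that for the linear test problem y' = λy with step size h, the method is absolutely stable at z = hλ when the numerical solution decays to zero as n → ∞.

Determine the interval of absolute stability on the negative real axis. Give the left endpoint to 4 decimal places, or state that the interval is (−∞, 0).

Set f=λy, z=hλ:
  y_{n+1} = y_n + z·[3/4·y_n + 1/4·y_{n+1}] ⇒ (1 − 1/4z)y_{n+1} = (1 + 3/4z)y_n
  Hence R(z) = (1 + 3/4z)/(1 − 1/4z).

Solve |R(x)|<1 on ℝ⁻.
x=-0.55: |R|=0.5165
R=−1: 1+3/4x = −1+1/4x ⇒ -1/2x=2 ⇒ x=2/(-1/2)=-4.0000
Confirm numerically:
  x=-3.663: |R|=0.91204 <1
  x=-3.626: |R|=0.90191 <1
  x=-2.038: |R|=0.35012 <1
  x=-4.565: |R|=1.13193 >1
  x=-4.033: |R|=1.00822 >1
So |R|<1 on (-4.0000, 0).

z∈(-4.0000,0).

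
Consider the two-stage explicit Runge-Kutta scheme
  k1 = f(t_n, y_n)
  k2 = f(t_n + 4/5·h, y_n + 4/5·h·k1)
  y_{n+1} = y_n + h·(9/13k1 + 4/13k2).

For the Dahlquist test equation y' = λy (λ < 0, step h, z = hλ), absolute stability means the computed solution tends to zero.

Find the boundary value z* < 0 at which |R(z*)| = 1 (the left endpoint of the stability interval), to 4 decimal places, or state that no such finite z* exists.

z* = -4.0625.

On y'=λy, z=hλ:
  k1=λy_n ⇒ h·k1=z·y_n;  k2=λ(1+4/5z)y_n ⇒ h·k2=z(1+4/5z)y_n
  y_{n+1}/y_n = 1 + 9/13z + 4/13z(1+4/5z) = 1 + z + 16/65z²
  ⇒ R(z) = 1 + z + 16/65z².

Need |R(x)|<1, x<0.
x=-1.33: |R|=0.1054
R=1: x+16/65x²=0 ⇒ x=−65/16=-4.0625; min R=1−1/(4·16/65)=-0.0156>−1
Confirm numerically:
  x=-3.585: |R|=0.57862 <1
  x=-3.053: |R|=0.24135 <1
  x=-3.043: |R|=0.23635 <1
  x=-4.316: |R|=1.26932 >1
  x=-4.274: |R|=1.22251 >1
  x=-4.187: |R|=1.12832 >1
So |R|<1 on (-4.0625, 0).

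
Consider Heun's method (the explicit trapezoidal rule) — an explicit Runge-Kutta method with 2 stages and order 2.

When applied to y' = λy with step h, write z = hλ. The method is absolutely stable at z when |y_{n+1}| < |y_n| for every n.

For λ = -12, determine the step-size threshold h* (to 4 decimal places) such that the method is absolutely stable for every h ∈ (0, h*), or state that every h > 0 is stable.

With y'=λy (z=hλ):
  order 2, 2-stage ⇒ R(z)=1+z+z^2/2
  (e.g. R(-1.28)=0.53920, |R|=0.53920)

Boundary: |R(x)|=1, x<0.
x=-1.28: |R|=0.5392
|R(-1.19)|=0.5181 |R(-1.11)|=0.5060 |R(-1.08)|=0.5032
Bisect:
  x_lo=-2.4198 |R|=1.5079  x_hi=-0.0766 |R|=0.9263
  mid=-1.24819 |R|=0.53080 →hi
  mid=-1.83398 |R|=0.84776 →hi
  mid=-2.12687 |R|=1.13492 →lo
  mid=-1.98043 |R|=0.98062 →hi
  mid=-2.05365 |R|=1.05509 →lo
  mid=-2.01704 |R|=1.01718 →lo
  mid=-1.99873 |R|=0.99873 →hi
  mid=-2.00788 |R|=1.00792 →lo
  ...
  [-2.00002,-1.99988] ⇒ x*=-2.0000
So |R|<1 on (-2.0000, 0).

(-2.0000,0); λ=-12 ⇒ h* = 0.1667.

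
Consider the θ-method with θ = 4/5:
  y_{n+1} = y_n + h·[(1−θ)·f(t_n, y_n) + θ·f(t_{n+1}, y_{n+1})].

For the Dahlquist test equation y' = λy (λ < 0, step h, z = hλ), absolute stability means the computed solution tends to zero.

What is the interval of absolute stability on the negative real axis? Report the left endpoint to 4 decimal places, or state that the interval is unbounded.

On y'=λy, z=hλ:
  y_{n+1} = y_n + z·[1/5·y_n + 4/5·y_{n+1}] ⇒ (1 − 4/5z)y_{n+1} = (1 + 1/5z)y_n
  R(z) = (1 + 1/5z)/(1 − 4/5z).

Need |R(x)|<1, x<0.
x=-1.17: |R|=0.3957
x=-2: |R|=0.2308
x=-10: |R|=0.1111
x=-100: |R|=0.2346
θ=4/5≥1/2 ⇒ |1+1/5x|<|1−4/5x| ∀x<0 ⇒ stable on all of ℝ⁻.

unbounded; (−∞, 0).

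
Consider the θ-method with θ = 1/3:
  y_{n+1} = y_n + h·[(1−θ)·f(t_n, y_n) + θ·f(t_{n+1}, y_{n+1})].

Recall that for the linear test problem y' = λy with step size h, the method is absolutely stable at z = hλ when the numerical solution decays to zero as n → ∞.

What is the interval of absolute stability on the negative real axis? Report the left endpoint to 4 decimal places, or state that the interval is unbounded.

Test eqn y'=λy, z=hλ:
  y_{n+1} = y_n + z·[2/3·y_n + 1/3·y_{n+1}] ⇒ (1 − 1/3z)y_{n+1} = (1 + 2/3z)y_n
  ⇒ R(z) = (1 + 2/3z)/(1 − 1/3z).

Solve |R(x)|<1 on ℝ⁻.
x=-0.31: |R|=0.7190
R=−1: 1+2/3x = −1+1/3x ⇒ -1/3x=2 ⇒ x=2/(-1/3)=-6.0000
Confirm numerically:
  x=-5.342: |R|=0.92112 <1
  x=-4.803: |R|=0.84660 <1
  x=-4.746: |R|=0.83811 <1
  x=-6.447: |R|=1.04732 >1
  x=-6.404: |R|=1.04296 >1
  x=-6.202: |R|=1.02195 >1
Stable set (-6.0000, 0).

(-6.0000, 0).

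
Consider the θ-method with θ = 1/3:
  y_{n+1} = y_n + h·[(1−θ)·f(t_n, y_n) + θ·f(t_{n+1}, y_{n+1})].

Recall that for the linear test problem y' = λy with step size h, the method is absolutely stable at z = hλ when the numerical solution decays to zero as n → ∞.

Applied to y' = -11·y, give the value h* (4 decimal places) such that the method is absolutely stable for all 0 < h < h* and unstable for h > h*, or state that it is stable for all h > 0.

Set f=λy, z=hλ:
  y_{n+1} = y_n + z·[2/3·y_n + 1/3·y_{n+1}] ⇒ (1 − 1/3z)y_{n+1} = (1 + 2/3z)y_n
  so R(z) = (1 + 2/3z)/(1 − 1/3z).

Need |R(x)|<1, x<0.
x=-1.7: |R|=0.0851
R=−1: 1+2/3x = −1+1/3x ⇒ -1/3x=2 ⇒ x=2/(-1/3)=-6.0000
Confirm numerically:
  x=-5.226: |R|=0.90591 <1
  x=-4.850: |R|=0.85350 <1
  x=-2.914: |R|=0.47819 <1
  x=-6.359: |R|=1.03836 >1
  x=-6.179: |R|=1.01950 >1
  x=-6.124: |R|=1.01359 >1
Stable set (-6.0000, 0).

(-6.0000,0); λ=-11 ⇒ h* = (6)/11 = 0.5455.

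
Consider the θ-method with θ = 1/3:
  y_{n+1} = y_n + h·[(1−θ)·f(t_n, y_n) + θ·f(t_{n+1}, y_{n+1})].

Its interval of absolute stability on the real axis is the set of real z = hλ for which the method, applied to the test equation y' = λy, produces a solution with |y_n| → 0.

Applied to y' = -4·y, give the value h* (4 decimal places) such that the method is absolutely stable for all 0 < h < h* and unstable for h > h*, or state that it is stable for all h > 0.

(-6.0000,0); λ=-4 ⇒ h* = (6)/4 = 1.5000.

On y'=λy, z=hλ:
  y_{n+1} = y_n + z·[2/3·y_n + 1/3·y_{n+1}] ⇒ (1 − 1/3z)y_{n+1} = (1 + 2/3z)y_n
  so R(z) = (1 + 2/3z)/(1 − 1/3z).

Need |R(x)|<1, x<0.
x=-0.42: |R|=0.6316
R=−1: 1+2/3x = −1+1/3x ⇒ -1/3x=2 ⇒ x=2/(-1/3)=-6.0000
Confirm numerically:
  x=-4.371: |R|=0.77900 <1
  x=-3.154: |R|=0.53754 <1
  x=-3.040: |R|=0.50993 <1
  x=-2.417: |R|=0.33856 <1
  x=-6.423: |R|=1.04489 >1
  x=-6.148: |R|=1.01618 >1
Stable set (-6.0000, 0).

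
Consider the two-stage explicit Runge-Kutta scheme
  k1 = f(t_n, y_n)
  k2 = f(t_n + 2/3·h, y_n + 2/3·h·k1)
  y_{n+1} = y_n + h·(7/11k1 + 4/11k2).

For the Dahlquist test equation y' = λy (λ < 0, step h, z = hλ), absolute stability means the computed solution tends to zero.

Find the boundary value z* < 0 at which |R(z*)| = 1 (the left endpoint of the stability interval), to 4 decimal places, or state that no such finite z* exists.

On y'=λy, z=hλ:
  k1=λy_n ⇒ h·k1=z·y_n;  k2=λ(1+2/3z)y_n ⇒ h·k2=z(1+2/3z)y_n
  y_{n+1}/y_n = 1 + 7/11z + 4/11z(1+2/3z) = 1 + z + 8/33z²
  ⇒ R(z) = 1 + z + 8/33z².

Solve |R(x)|<1 on ℝ⁻.
x=-0.97: |R|=0.2581
R=1: x+8/33x²=0 ⇒ x=−33/8=-4.1250; min R=1−1/(4·8/33)=-0.0312>−1
Confirm numerically:
  x=-3.756: |R|=0.66401 <1
  x=-3.552: |R|=0.50659 <1
  x=-2.171: |R|=0.02840 <1
  x=-1.765: |R|=0.00979 <1
  x=-4.712: |R|=1.67053 >1
  x=-4.627: |R|=1.56309 >1
  x=-4.487: |R|=1.39377 >1
So |R|<1 on (-4.1250, 0).

z* = -4.1250.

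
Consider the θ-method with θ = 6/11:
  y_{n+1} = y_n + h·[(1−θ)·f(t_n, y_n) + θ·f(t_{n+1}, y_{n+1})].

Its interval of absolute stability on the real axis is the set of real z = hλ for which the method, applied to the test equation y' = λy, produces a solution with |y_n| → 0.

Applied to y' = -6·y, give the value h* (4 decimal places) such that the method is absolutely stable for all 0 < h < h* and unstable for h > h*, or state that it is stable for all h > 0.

interval (−∞, 0). Any h>0 works for λ=-6.

On y'=λy, z=hλ:
  y_{n+1} = y_n + z·[5/11·y_n + 6/11·y_{n+1}] ⇒ (1 − 6/11z)y_{n+1} = (1 + 5/11z)y_n
  ⇒ R(z) = (1 + 5/11z)/(1 − 6/11z).

Solve |R(x)|<1 on ℝ⁻.
x=-1.15: |R|=0.2933
x=-2: |R|=0.0435
x=-10: |R|=0.5493
x=-100: |R|=0.8003
θ=6/11≥1/2 ⇒ |1+5/11x|<|1−6/11x| ∀x<0 ⇒ unbounded interval.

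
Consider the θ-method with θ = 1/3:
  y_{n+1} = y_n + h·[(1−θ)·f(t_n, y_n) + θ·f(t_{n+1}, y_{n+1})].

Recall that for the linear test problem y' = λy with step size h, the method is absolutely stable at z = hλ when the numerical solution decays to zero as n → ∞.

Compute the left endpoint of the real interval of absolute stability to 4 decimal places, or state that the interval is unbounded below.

Test eqn y'=λy, z=hλ:
  y_{n+1} = y_n + z·[2/3·y_n + 1/3·y_{n+1}] ⇒ (1 − 1/3z)y_{n+1} = (1 + 2/3z)y_n
  ⇒ R(z) = (1 + 2/3z)/(1 − 1/3z).

Boundary: |R(x)|=1, x<0.
x=-1.21: |R|=0.1378
R=−1: 1+2/3x = −1+1/3x ⇒ -1/3x=2 ⇒ x=2/(-1/3)=-6.0000
Confirm numerically:
  x=-5.389: |R|=0.92717 <1
  x=-3.968: |R|=0.70838 <1
  x=-3.145: |R|=0.53539 <1
  x=-6.424: |R|=1.04499 >1
  x=-6.063: |R|=1.00695 >1
Stable set (-6.0000, 0).

z* = -6.0000.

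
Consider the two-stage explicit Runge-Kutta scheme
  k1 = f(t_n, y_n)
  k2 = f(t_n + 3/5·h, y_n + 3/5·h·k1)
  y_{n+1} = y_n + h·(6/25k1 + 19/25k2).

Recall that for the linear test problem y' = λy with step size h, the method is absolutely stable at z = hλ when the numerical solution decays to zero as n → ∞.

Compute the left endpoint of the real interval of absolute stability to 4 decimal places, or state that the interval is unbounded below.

On y'=λy, z=hλ:
  k1=λy_n ⇒ h·k1=z·y_n;  k2=λ(1+3/5z)y_n ⇒ h·k2=z(1+3/5z)y_n
  y_{n+1}/y_n = 1 + 6/25z + 19/25z(1+3/5z) = 1 + z + 57/125z²
  ⇒ R(z) = 1 + z + 57/125z².

Need |R(x)|<1, x<0.
x=-1.58: |R|=0.5584
R=1: x+57/125x²=0 ⇒ x=−125/57=-2.1930; min R=1−1/(4·57/125)=0.4518>−1
Confirm numerically:
  x=-2.165: |R|=0.97237 <1
  x=-1.850: |R|=0.71066 <1
  x=-1.071: |R|=0.45205 <1
  x=-2.582: |R|=1.45803 >1
  x=-2.521: |R|=1.37708 >1
  x=-2.422: |R|=1.25293 >1
So |R|<1 on (-2.1930, 0).

left endpoint -2.1930.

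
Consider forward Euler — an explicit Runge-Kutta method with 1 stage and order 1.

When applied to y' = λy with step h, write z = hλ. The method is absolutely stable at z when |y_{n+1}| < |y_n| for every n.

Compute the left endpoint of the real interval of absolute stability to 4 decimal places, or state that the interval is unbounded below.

z* = -2.0000.

On y'=λy, z=hλ:
  order 1, 1-stage ⇒ R(z)=1+z
  (e.g. R(-1.49)=-0.49000, |R|=0.49000)

Solve |R(x)|<1 on ℝ⁻.
x=-1.49: |R|=0.4900
|R(-1.21)|=0.2100 |R(-0.78)|=0.2200 |R(-0.65)|=0.3500
Bisect:
  x_lo=-2.7729 |R|=1.7729  x_hi=-0.3860 |R|=0.6140
  mid=-1.57942 |R|=0.57942 →hi
  mid=-2.17614 |R|=1.17614 →lo
  mid=-1.87778 |R|=0.87778 →hi
  mid=-2.02696 |R|=1.02696 →lo
  mid=-1.95237 |R|=0.95237 →hi
  mid=-1.98967 |R|=0.98967 →hi
  mid=-2.00832 |R|=1.00832 →lo
  mid=-1.99899 |R|=0.99899 →hi
  ...
  [-2.00001,-1.99987] ⇒ x*=-2.0000
So |R|<1 on (-2.0000, 0).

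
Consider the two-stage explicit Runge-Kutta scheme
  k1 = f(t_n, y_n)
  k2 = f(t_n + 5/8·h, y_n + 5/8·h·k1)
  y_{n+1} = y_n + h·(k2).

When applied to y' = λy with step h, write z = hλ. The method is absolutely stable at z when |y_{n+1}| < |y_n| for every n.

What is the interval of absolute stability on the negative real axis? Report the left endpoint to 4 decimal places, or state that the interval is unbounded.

Test eqn y'=λy, z=hλ:
  k1=λy_n ⇒ h·k1=z·y_n;  k2=λ(1+5/8z)y_n ⇒ h·k2=z(1+5/8z)y_n
  y_{n+1}/y_n = 1 + z(1+5/8z) = 1 + z + 5/8z²
  ⇒ R(z) = 1 + z + 5/8z².

Boundary: |R(x)|=1, x<0.
x=-1.01: |R|=0.6276
R=1: x+5/8x²=0 ⇒ x=−8/5=-1.6000; min R=1−1/(4·5/8)=0.6000>−1
Confirm numerically:
  x=-1.159: |R|=0.68055 <1
  x=-1.117: |R|=0.66281 <1
  x=-0.738: |R|=0.60240 <1
  x=-2.066: |R|=1.60172 >1
  x=-2.027: |R|=1.54096 >1
  x=-2.004: |R|=1.50601 >1
So |R|<1 on (-1.6000, 0).

z∈(-1.6000,0).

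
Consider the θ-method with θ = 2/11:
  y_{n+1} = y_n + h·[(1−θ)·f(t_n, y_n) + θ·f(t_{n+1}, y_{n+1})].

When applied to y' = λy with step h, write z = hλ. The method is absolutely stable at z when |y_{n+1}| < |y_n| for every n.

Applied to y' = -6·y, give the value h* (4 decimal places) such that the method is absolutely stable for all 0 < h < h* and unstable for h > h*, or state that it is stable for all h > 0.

Set f=λy, z=hλ:
  y_{n+1} = y_n + z·[9/11·y_n + 2/11·y_{n+1}] ⇒ (1 − 2/11z)y_{n+1} = (1 + 9/11z)y_n
  Hence R(z) = (1 + 9/11z)/(1 − 2/11z).

Solve |R(x)|<1 on ℝ⁻.
x=-0.55: |R|=0.5000
R=−1: 1+9/11x = −1+2/11x ⇒ -7/11x=2 ⇒ x=2/(-7/11)=-3.1429
Confirm numerically:
  x=-3.069: |R|=0.96983 <1
  x=-2.150: |R|=0.54575 <1
  x=-2.044: |R|=0.49019 <1
  x=-1.859: |R|=0.38939 <1
  x=-3.652: |R|=1.19471 >1
  x=-3.484: |R|=1.13290 >1
So |R|<1 on (-3.1429, 0).

(-3.1429,0); λ=-6 ⇒ h* = (22/7)/6 = 0.5238.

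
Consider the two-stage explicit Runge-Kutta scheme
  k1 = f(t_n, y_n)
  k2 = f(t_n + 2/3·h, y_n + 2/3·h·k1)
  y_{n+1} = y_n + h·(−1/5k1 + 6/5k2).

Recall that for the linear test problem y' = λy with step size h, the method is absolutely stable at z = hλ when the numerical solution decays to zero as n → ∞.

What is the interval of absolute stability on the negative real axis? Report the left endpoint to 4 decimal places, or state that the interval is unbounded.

z∈(-1.2500,0).

Test eqn y'=λy, z=hλ:
  k1=λy_n ⇒ h·k1=z·y_n;  k2=λ(1+2/3z)y_n ⇒ h·k2=z(1+2/3z)y_n
  y_{n+1}/y_n = 1 − 1/5z + 6/5z(1+2/3z) = 1 + z + 4/5z²
  so R(z) = 1 + z + 4/5z².

Need |R(x)|<1, x<0.
x=-1.61: |R|=1.4637
R=1: x+4/5x²=0 ⇒ x=−5/4=-1.2500; min R=1−1/(4·4/5)=0.6875>−1
Confirm numerically:
  x=-1.197: |R|=0.94925 <1
  x=-0.600: |R|=0.68800 <1
  x=-0.546: |R|=0.69249 <1
  x=-0.521: |R|=0.69615 <1
  x=-1.738: |R|=1.67852 >1
  x=-1.461: |R|=1.24662 >1
  x=-1.290: |R|=1.04128 >1
Stable set (-1.2500, 0).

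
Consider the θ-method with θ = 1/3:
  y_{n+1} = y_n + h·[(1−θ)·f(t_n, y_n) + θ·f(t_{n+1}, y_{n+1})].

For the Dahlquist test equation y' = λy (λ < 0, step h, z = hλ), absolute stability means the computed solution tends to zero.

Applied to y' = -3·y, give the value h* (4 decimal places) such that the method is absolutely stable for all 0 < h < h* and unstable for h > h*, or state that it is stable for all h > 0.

(-6.0000,0); λ=-3 ⇒ h* = (6)/3 = 2.0000.

On y'=λy, z=hλ:
  y_{n+1} = y_n + z·[2/3·y_n + 1/3·y_{n+1}] ⇒ (1 − 1/3z)y_{n+1} = (1 + 2/3z)y_n
  Hence R(z) = (1 + 2/3z)/(1 − 1/3z).

Solve |R(x)|<1 on ℝ⁻.
x=-1.45: |R|=0.0225
R=−1: 1+2/3x = −1+1/3x ⇒ -1/3x=2 ⇒ x=2/(-1/3)=-6.0000
Confirm numerically:
  x=-5.887: |R|=0.98728 <1
  x=-4.609: |R|=0.81719 <1
  x=-4.593: |R|=0.81470 <1
  x=-6.464: |R|=1.04903 >1
  x=-6.455: |R|=1.04812 >1
  x=-6.247: |R|=1.02671 >1
So |R|<1 on (-6.0000, 0).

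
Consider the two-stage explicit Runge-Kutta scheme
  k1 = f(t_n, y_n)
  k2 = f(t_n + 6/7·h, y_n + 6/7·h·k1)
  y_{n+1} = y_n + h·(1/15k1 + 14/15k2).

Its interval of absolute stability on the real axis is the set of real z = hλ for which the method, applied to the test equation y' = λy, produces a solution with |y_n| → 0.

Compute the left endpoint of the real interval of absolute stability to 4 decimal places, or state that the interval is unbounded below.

left endpoint -1.2500.

Set f=λy, z=hλ:
  k1=λy_n ⇒ h·k1=z·y_n;  k2=λ(1+6/7z)y_n ⇒ h·k2=z(1+6/7z)y_n
  y_{n+1}/y_n = 1 + 1/15z + 14/15z(1+6/7z) = 1 + z + 4/5z²
  R(z) = 1 + z + 4/5z².

Solve |R(x)|<1 on ℝ⁻.
x=-1.02: |R|=0.8123
R=1: x+4/5x²=0 ⇒ x=−5/4=-1.2500; min R=1−1/(4·4/5)=0.6875>−1
Confirm numerically:
  x=-0.687: |R|=0.69058 <1
  x=-0.625: |R|=0.68750 <1
  x=-0.618: |R|=0.68754 <1
  x=-1.431: |R|=1.20721 >1
  x=-1.325: |R|=1.07950 >1
So |R|<1 on (-1.2500, 0).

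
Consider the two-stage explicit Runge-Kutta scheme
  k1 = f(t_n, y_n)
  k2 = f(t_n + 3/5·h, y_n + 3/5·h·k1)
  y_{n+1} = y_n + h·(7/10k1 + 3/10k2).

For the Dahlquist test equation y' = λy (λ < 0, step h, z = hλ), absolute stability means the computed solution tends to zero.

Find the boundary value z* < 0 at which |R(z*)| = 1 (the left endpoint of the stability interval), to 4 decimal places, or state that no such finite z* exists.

left endpoint -5.5556.

Test eqn y'=λy, z=hλ:
  k1=λy_n ⇒ h·k1=z·y_n;  k2=λ(1+3/5z)y_n ⇒ h·k2=z(1+3/5z)y_n
  y_{n+1}/y_n = 1 + 7/10z + 3/10z(1+3/5z) = 1 + z + 9/50z²
  Hence R(z) = 1 + z + 9/50z².

Find x<0 with |R(x)|<1.
x=-1.62: |R|=0.1476
R=1: x+9/50x²=0 ⇒ x=−50/9=-5.5556; min R=1−1/(4·9/50)=-0.3889>−1
Confirm numerically:
  x=-4.114: |R|=0.06750 <1
  x=-3.979: |R|=0.12916 <1
  x=-2.995: |R|=0.38040 <1
  x=-5.997: |R|=1.47652 >1
  x=-5.625: |R|=1.07031 >1
So |R|<1 on (-5.5556, 0).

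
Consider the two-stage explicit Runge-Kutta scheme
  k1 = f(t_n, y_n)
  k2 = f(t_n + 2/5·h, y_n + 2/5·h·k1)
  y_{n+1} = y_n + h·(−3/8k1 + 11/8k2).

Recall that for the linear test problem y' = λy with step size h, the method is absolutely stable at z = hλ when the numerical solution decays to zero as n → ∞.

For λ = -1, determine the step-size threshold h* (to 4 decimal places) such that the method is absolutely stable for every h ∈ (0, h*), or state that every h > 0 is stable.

(-1.8182,0); λ=-1 ⇒ h* = (20/11)/1 = 1.8182.

Test eqn y'=λy, z=hλ:
  k1=λy_n ⇒ h·k1=z·y_n;  k2=λ(1+2/5z)y_n ⇒ h·k2=z(1+2/5z)y_n
  y_{n+1}/y_n = 1 − 3/8z + 11/8z(1+2/5z) = 1 + z + 11/20z²
  Hence R(z) = 1 + z + 11/20z².

Find x<0 with |R(x)|<1.
x=-1.64: |R|=0.8393
R=1: x+11/20x²=0 ⇒ x=−20/11=-1.8182; min R=1−1/(4·11/20)=0.5455>−1
Confirm numerically:
  x=-1.740: |R|=0.92518 <1
  x=-1.555: |R|=0.77491 <1
  x=-1.082: |R|=0.56190 <1
  x=-2.399: |R|=1.76636 >1
  x=-2.207: |R|=1.47197 >1
  x=-1.921: |R|=1.10863 >1
Stable set (-1.8182, 0).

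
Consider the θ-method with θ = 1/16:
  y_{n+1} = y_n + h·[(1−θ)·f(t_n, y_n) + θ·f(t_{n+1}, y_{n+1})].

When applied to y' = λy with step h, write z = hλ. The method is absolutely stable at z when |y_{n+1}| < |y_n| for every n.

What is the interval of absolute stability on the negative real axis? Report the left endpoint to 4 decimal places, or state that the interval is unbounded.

Set f=λy, z=hλ:
  y_{n+1} = y_n + z·[15/16·y_n + 1/16·y_{n+1}] ⇒ (1 − 1/16z)y_{n+1} = (1 + 15/16z)y_n
  R(z) = (1 + 15/16z)/(1 − 1/16z).

Solve |R(x)|<1 on ℝ⁻.
x=-1.76: |R|=0.5856
R=−1: 1+15/16x = −1+1/16x ⇒ -7/8x=2 ⇒ x=2/(-7/8)=-2.2857
Confirm numerically:
  x=-2.170: |R|=0.91084 <1
  x=-2.027: |R|=0.79908 <1
  x=-1.693: |R|=0.53100 <1
  x=-1.426: |R|=0.30931 <1
  x=-2.790: |R|=1.37573 >1
  x=-2.623: |R|=1.25356 >1
  x=-2.516: |R|=1.17412 >1
Stable set (-2.2857, 0).

z∈(-2.2857,0).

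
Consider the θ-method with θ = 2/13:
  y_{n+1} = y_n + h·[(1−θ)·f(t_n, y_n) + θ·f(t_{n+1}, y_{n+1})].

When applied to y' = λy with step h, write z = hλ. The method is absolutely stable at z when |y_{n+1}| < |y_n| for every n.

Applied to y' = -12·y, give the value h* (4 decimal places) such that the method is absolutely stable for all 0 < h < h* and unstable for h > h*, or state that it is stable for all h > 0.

Set f=λy, z=hλ:
  y_{n+1} = y_n + z·[11/13·y_n + 2/13·y_{n+1}] ⇒ (1 − 2/13z)y_{n+1} = (1 + 11/13z)y_n
  R(z) = (1 + 11/13z)/(1 − 2/13z).

Need |R(x)|<1, x<0.
x=-1.34: |R|=0.1110
R=−1: 1+11/13x = −1+2/13x ⇒ -9/13x=2 ⇒ x=2/(-9/13)=-2.8889
Confirm numerically:
  x=-2.653: |R|=0.88403 <1
  x=-2.278: |R|=0.68683 <1
  x=-1.443: |R|=0.18085 <1
  x=-3.214: |R|=1.15061 >1
  x=-3.157: |R|=1.12494 >1
  x=-2.952: |R|=1.03005 >1
So |R|<1 on (-2.8889, 0).

(-2.8889,0); λ=-12 ⇒ h* = (26/9)/12 = 0.2407.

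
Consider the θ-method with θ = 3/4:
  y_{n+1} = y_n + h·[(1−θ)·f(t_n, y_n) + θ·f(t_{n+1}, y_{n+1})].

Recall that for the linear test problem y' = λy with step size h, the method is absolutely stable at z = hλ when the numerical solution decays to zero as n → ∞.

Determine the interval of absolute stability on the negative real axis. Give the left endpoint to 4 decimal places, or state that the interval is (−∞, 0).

unbounded; (−∞, 0).

Test eqn y'=λy, z=hλ:
  y_{n+1} = y_n + z·[1/4·y_n + 3/4·y_{n+1}] ⇒ (1 − 3/4z)y_{n+1} = (1 + 1/4z)y_n
  Hence R(z) = (1 + 1/4z)/(1 − 3/4z).

Boundary: |R(x)|=1, x<0.
x=-0.87: |R|=0.4735
x=-2: |R|=0.2000
x=-10: |R|=0.1765
x=-100: |R|=0.3158
θ=3/4≥1/2 ⇒ |1+1/4x|<|1−3/4x| ∀x<0 ⇒ unbounded interval.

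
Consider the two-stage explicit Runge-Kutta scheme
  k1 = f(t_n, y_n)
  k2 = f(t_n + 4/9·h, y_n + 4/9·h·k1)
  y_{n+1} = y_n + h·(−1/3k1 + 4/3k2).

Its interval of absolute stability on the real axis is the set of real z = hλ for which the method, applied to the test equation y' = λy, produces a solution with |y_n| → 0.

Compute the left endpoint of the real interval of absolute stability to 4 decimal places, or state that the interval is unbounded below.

Set f=λy, z=hλ:
  k1=λy_n ⇒ h·k1=z·y_n;  k2=λ(1+4/9z)y_n ⇒ h·k2=z(1+4/9z)y_n
  y_{n+1}/y_n = 1 − 1/3z + 4/3z(1+4/9z) = 1 + z + 16/27z²
  R(z) = 1 + z + 16/27z².

Solve |R(x)|<1 on ℝ⁻.
x=-1.3: |R|=0.7015
R=1: x+16/27x²=0 ⇒ x=−27/16=-1.6875; min R=1−1/(4·16/27)=0.5781>−1
Confirm numerically:
  x=-1.220: |R|=0.66201 <1
  x=-0.965: |R|=0.58684 <1
  x=-0.954: |R|=0.58533 <1
  x=-2.264: |R|=1.77345 >1
  x=-1.974: |R|=1.33514 >1
  x=-1.778: |R|=1.09535 >1
So |R|<1 on (-1.6875, 0).

left endpoint -1.6875.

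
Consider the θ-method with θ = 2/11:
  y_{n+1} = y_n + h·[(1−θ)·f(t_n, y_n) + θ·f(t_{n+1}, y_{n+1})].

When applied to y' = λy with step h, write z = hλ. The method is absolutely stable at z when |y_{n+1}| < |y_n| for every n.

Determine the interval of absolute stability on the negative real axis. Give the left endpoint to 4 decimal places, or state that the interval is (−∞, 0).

z∈(-3.1429,0).

On y'=λy, z=hλ:
  y_{n+1} = y_n + z·[9/11·y_n + 2/11·y_{n+1}] ⇒ (1 − 2/11z)y_{n+1} = (1 + 9/11z)y_n
  R(z) = (1 + 9/11z)/(1 − 2/11z).

Boundary: |R(x)|=1, x<0.
x=-1.25: |R|=0.0185
R=−1: 1+9/11x = −1+2/11x ⇒ -7/11x=2 ⇒ x=2/(-7/11)=-3.1429
Confirm numerically:
  x=-2.871: |R|=0.88633 <1
  x=-2.129: |R|=0.53487 <1
  x=-1.435: |R|=0.13807 <1
  x=-3.258: |R|=1.04602 >1
  x=-3.250: |R|=1.04286 >1
  x=-3.222: |R|=1.03176 >1
Stable set (-3.1429, 0).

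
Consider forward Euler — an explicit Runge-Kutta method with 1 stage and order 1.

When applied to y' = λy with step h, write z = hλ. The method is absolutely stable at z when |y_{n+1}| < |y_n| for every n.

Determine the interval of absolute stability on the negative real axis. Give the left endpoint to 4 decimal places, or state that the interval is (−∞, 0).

Test eqn y'=λy, z=hλ:
  order 1, 1-stage ⇒ R(z)=1+z
  (e.g. R(-1.47)=-0.47000, |R|=0.47000)

Find x<0 with |R(x)|<1.
x=-1.47: |R|=0.4700
|R(-1.95)|=0.9500 |R(-1.31)|=0.3100 |R(-0.55)|=0.4500
Bisect:
  x_lo=-2.3072 |R|=1.3072  x_hi=-0.1751 |R|=0.8249
  mid=-1.24116 |R|=0.24116 →hi
  mid=-1.77420 |R|=0.77420 →hi
  mid=-2.04072 |R|=1.04072 →lo
  mid=-1.90746 |R|=0.90746 →hi
  mid=-1.97409 |R|=0.97409 →hi
  mid=-2.00740 |R|=1.00740 →lo
  mid=-1.99074 |R|=0.99074 →hi
  mid=-1.99907 |R|=0.99907 →hi
  mid=-2.00324 |R|=1.00324 →lo
  mid=-2.00115 |R|=1.00115 →lo
  ...
  [-2.00011,-1.99998] ⇒ x*=-2.0000
Stable set (-2.0000, 0).

(-2.0000, 0).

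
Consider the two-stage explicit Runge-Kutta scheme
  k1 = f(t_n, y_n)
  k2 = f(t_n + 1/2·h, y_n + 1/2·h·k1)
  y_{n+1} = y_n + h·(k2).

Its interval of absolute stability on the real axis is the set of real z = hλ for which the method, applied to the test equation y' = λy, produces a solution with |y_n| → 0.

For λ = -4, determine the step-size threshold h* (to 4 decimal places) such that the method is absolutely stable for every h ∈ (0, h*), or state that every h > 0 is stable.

(-2.0000,0); λ=-4 ⇒ h* = (2)/4 = 0.5000.

On y'=λy, z=hλ:
  k1=λy_n ⇒ h·k1=z·y_n;  k2=λ(1+1/2z)y_n ⇒ h·k2=z(1+1/2z)y_n
  y_{n+1}/y_n = 1 + z(1+1/2z) = 1 + z + 1/2z²
  so R(z) = 1 + z + 1/2z².

Need |R(x)|<1, x<0.
x=-0.45: |R|=0.6512
R=1: x+1/2x²=0 ⇒ x=−2=-2.0000; min R=1−1/(4·1/2)=0.5000>−1
Confirm numerically:
  x=-1.571: |R|=0.66302 <1
  x=-1.530: |R|=0.64045 <1
  x=-1.466: |R|=0.60858 <1
  x=-1.268: |R|=0.53591 <1
  x=-2.351: |R|=1.41260 >1
  x=-2.044: |R|=1.04497 >1
So |R|<1 on (-2.0000, 0).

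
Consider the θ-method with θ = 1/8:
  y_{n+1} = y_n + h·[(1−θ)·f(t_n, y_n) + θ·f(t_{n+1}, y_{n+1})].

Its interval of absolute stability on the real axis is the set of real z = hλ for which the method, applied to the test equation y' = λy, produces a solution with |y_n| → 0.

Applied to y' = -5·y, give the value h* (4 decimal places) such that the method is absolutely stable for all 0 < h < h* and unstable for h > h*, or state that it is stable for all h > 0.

With y'=λy (z=hλ):
  y_{n+1} = y_n + z·[7/8·y_n + 1/8·y_{n+1}] ⇒ (1 − 1/8z)y_{n+1} = (1 + 7/8z)y_n
  ⇒ R(z) = (1 + 7/8z)/(1 − 1/8z).

Solve |R(x)|<1 on ℝ⁻.
x=-0.98: |R|=0.1269
R=−1: 1+7/8x = −1+1/8x ⇒ -3/4x=2 ⇒ x=2/(-3/4)=-2.6667
Confirm numerically:
  x=-2.432: |R|=0.86503 <1
  x=-1.607: |R|=0.33819 <1
  x=-1.537: |R|=0.28929 <1
  x=-1.302: |R|=0.11976 <1
  x=-3.116: |R|=1.24253 >1
  x=-2.998: |R|=1.18076 >1
Stable set (-2.6667, 0).

(-2.6667,0); λ=-5 ⇒ h* = (8/3)/5 = 0.5333.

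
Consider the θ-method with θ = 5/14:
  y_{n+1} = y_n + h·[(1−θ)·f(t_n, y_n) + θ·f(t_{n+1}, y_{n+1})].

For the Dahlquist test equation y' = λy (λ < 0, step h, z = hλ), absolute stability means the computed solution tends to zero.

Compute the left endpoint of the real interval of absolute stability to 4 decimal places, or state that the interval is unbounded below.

Set f=λy, z=hλ:
  y_{n+1} = y_n + z·[9/14·y_n + 5/14·y_{n+1}] ⇒ (1 − 5/14z)y_{n+1} = (1 + 9/14z)y_n
  R(z) = (1 + 9/14z)/(1 − 5/14z).

Find x<0 with |R(x)|<1.
x=-1.22: |R|=0.1502
R=−1: 1+9/14x = −1+5/14x ⇒ -2/7x=2 ⇒ x=2/(-2/7)=-7.0000
Confirm numerically:
  x=-4.531: |R|=0.73057 <1
  x=-3.887: |R|=0.62758 <1
  x=-3.659: |R|=0.58619 <1
  x=-7.572: |R|=1.04412 >1
  x=-7.555: |R|=1.04288 >1
  x=-7.073: |R|=1.00592 >1
So |R|<1 on (-7.0000, 0).

z* = -7.0000.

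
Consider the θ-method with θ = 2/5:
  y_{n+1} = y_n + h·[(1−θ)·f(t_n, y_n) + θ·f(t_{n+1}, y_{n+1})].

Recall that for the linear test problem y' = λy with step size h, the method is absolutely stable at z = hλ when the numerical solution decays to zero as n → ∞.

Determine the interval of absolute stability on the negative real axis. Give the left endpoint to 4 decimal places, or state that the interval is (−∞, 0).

z∈(-10.0000,0).

Test eqn y'=λy, z=hλ:
  y_{n+1} = y_n + z·[3/5·y_n + 2/5·y_{n+1}] ⇒ (1 − 2/5z)y_{n+1} = (1 + 3/5z)y_n
  Hence R(z) = (1 + 3/5z)/(1 − 2/5z).

Solve |R(x)|<1 on ℝ⁻.
x=-1.73: |R|=0.0225
R=−1: 1+3/5x = −1+2/5x ⇒ -1/5x=2 ⇒ x=2/(-1/5)=-10.0000
Confirm numerically:
  x=-6.718: |R|=0.82198 <1
  x=-6.092: |R|=0.77258 <1
  x=-5.246: |R|=0.69313 <1
  x=-10.591: |R|=1.02257 >1
  x=-10.290: |R|=1.01134 >1
  x=-10.092: |R|=1.00365 >1
So |R|<1 on (-10.0000, 0).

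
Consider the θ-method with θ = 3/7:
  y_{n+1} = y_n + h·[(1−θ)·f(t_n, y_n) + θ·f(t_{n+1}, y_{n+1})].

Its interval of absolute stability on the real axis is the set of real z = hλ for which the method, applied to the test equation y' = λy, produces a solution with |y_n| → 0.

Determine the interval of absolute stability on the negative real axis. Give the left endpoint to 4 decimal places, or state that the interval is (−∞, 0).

(-14.0000, 0).

On y'=λy, z=hλ:
  y_{n+1} = y_n + z·[4/7·y_n + 3/7·y_{n+1}] ⇒ (1 − 3/7z)y_{n+1} = (1 + 4/7z)y_n
  Hence R(z) = (1 + 4/7z)/(1 − 3/7z).

Solve |R(x)|<1 on ℝ⁻.
x=-1.64: |R|=0.0369
R=−1: 1+4/7x = −1+3/7x ⇒ -1/7x=2 ⇒ x=2/(-1/7)=-14.0000
Confirm numerically:
  x=-13.897: |R|=0.99788 <1
  x=-10.296: |R|=0.90224 <1
  x=-6.377: |R|=0.70828 <1
  x=-5.926: |R|=0.67415 <1
  x=-14.573: |R|=1.01130 >1
  x=-14.300: |R|=1.00601 >1
Stable set (-14.0000, 0).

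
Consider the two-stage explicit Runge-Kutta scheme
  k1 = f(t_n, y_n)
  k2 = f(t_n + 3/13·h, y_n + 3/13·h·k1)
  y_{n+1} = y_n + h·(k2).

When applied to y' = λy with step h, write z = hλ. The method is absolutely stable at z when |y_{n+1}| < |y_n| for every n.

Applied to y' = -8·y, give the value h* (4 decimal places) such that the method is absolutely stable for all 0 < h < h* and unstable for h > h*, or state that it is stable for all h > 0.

On y'=λy, z=hλ:
  k1=λy_n ⇒ h·k1=z·y_n;  k2=λ(1+3/13z)y_n ⇒ h·k2=z(1+3/13z)y_n
  y_{n+1}/y_n = 1 + z(1+3/13z) = 1 + z + 3/13z²
  so R(z) = 1 + z + 3/13z².

Solve |R(x)|<1 on ℝ⁻.
x=-0.53: |R|=0.5348
R=1: x+3/13x²=0 ⇒ x=−13/3=-4.3333; min R=1−1/(4·3/13)=-0.0833>−1
Confirm numerically:
  x=-3.182: |R|=0.15457 <1
  x=-2.281: |R|=0.08032 <1
  x=-2.237: |R|=0.08219 <1
  x=-4.785: |R|=1.49874 >1
  x=-4.680: |R|=1.37440 >1
  x=-4.557: |R|=1.23521 >1
Stable set (-4.3333, 0).

(-4.3333,0); λ=-8 ⇒ h* = (13/3)/8 = 0.5417.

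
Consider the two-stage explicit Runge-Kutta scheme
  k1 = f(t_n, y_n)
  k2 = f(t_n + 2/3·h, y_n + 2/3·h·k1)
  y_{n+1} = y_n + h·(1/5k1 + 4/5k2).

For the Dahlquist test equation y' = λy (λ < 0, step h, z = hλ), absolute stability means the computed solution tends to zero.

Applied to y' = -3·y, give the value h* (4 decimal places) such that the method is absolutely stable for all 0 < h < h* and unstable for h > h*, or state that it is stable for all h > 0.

(-1.8750,0); λ=-3 ⇒ h* = (15/8)/3 = 0.6250.

On y'=λy, z=hλ:
  k1=λy_n ⇒ h·k1=z·y_n;  k2=λ(1+2/3z)y_n ⇒ h·k2=z(1+2/3z)y_n
  y_{n+1}/y_n = 1 + 1/5z + 4/5z(1+2/3z) = 1 + z + 8/15z²
  Hence R(z) = 1 + z + 8/15z².

Need |R(x)|<1, x<0.
x=-0.43: |R|=0.6686
R=1: x+8/15x²=0 ⇒ x=−15/8=-1.8750; min R=1−1/(4·8/15)=0.5312>−1
Confirm numerically:
  x=-1.727: |R|=0.86368 <1
  x=-1.486: |R|=0.69170 <1
  x=-1.213: |R|=0.57173 <1
  x=-2.431: |R|=1.72087 >1
  x=-2.354: |R|=1.60137 >1
  x=-2.065: |R|=1.20925 >1
Stable set (-1.8750, 0).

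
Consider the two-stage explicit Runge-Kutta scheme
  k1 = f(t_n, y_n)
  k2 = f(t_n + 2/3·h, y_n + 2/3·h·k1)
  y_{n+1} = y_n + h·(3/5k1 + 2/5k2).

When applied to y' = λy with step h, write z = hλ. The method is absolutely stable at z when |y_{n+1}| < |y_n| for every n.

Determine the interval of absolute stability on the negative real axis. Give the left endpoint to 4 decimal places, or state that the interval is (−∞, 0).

z∈(-3.7500,0).

Set f=λy, z=hλ:
  k1=λy_n ⇒ h·k1=z·y_n;  k2=λ(1+2/3z)y_n ⇒ h·k2=z(1+2/3z)y_n
  y_{n+1}/y_n = 1 + 3/5z + 2/5z(1+2/3z) = 1 + z + 4/15z²
  R(z) = 1 + z + 4/15z².

Need |R(x)|<1, x<0.
x=-0.5: |R|=0.5667
R=1: x+4/15x²=0 ⇒ x=−15/4=-3.7500; min R=1−1/(4·4/15)=0.0625>−1
Confirm numerically:
  x=-2.913: |R|=0.34982 <1
  x=-2.412: |R|=0.13940 <1
  x=-2.309: |R|=0.11273 <1
  x=-4.276: |R|=1.59978 >1
  x=-3.947: |R|=1.20735 >1
  x=-3.893: |R|=1.14845 >1
So |R|<1 on (-3.7500, 0).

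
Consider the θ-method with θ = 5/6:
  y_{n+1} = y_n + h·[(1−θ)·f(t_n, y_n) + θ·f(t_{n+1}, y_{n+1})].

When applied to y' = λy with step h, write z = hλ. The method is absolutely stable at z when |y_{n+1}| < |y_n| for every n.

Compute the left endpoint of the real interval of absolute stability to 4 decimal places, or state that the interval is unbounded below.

With y'=λy (z=hλ):
  y_{n+1} = y_n + z·[1/6·y_n + 5/6·y_{n+1}] ⇒ (1 − 5/6z)y_{n+1} = (1 + 1/6z)y_n
  R(z) = (1 + 1/6z)/(1 − 5/6z).

Solve |R(x)|<1 on ℝ⁻.
x=-1.64: |R|=0.3070
x=-2: |R|=0.2500
x=-10: |R|=0.0714
x=-100: |R|=0.1858
θ=5/6≥1/2 ⇒ |1+1/6x|<|1−5/6x| ∀x<0 ⇒ stable on all of ℝ⁻.

interval (−∞, 0).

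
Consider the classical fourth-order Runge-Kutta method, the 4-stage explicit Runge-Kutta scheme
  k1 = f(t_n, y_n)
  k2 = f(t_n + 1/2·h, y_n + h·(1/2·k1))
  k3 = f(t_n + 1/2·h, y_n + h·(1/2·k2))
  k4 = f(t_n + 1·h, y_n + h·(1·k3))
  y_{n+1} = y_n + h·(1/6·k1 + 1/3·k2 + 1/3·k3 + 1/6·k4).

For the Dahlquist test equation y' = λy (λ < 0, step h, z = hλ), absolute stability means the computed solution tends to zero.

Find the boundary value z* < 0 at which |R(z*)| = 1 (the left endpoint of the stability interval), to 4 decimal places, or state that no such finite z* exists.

left endpoint -2.7853.

Set f=λy, z=hλ:
  order 4, 4-stage ⇒ R(z)=1+z+z^2/2+z^3/6+z^4/24
  (e.g. R(-1.58)=0.27048, |R|=0.27048)

Need |R(x)|<1, x<0.
x=-1.58: |R|=0.2705
|R(-3.05)|=1.4782 |R(-2.79)|=1.0071 |R(-1.17)|=0.3256
Bisect:
  x_lo=-3.1225 |R|=1.6394  x_hi=-0.1831 |R|=0.8326
  mid=-1.65282 |R|=0.27150 →hi
  mid=-2.38765 |R|=0.54834 →hi
  mid=-2.75507 |R|=0.95538 →hi
  mid=-2.93878 |R|=1.25717 →lo
  mid=-2.84693 |R|=1.09697 →lo
  mid=-2.80100 |R|=1.02394 →lo
  mid=-2.77804 |R|=0.98911 →hi
  mid=-2.78952 |R|=1.00639 →lo
  ...
  [-2.78539,-2.78521] ⇒ x*=-2.7853
So |R|<1 on (-2.7853, 0).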